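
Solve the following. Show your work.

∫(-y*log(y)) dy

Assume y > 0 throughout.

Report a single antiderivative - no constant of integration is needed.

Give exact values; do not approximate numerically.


Step 1. Integrate ∫(-y*log(y)) dy by parts with u = log(y), dv = (-y) dy, so v = -y**2/2 [assuming y > 0]: now -y**2*log(y)/2 + ∫(y/2) dy.
Step 2. Evaluate the standard form: now -y**2*log(y)/2 + y**2/4.
Answer: -y**2*log(y)/2 + y**2/4.


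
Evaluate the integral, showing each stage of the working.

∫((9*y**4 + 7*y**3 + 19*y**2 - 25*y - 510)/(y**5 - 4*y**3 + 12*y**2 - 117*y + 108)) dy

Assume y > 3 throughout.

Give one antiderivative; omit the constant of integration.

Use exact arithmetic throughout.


Step 1. Decompose ∫((9*y**4 + 7*y**3 + 19*y**2 - 25*y - 510)/(y**5 - 4*y**3 + 12*y**2 - 117*y + 108)) dy by partial fractions, (9*y**4 + 7*y**3 + 19*y**2 - 25*y - 510)/(y**5 - 4*y**3 + 12*y**2 - 117*y + 108) = 4/(y**2 + 9) + 2/(y + 4) + 5/(y - 1) + 2/(y - 3): now ∫(2/(y - 3)) dy + ∫(5/(y - 1)) dy + ∫(2/(y + 4)) dy + ∫(4/(y**2 + 9)) dy.
Step 2. Evaluate the standard form [assuming y > 3]: now 2*log(y - 3) + ∫(5/(y - 1)) dy + ∫(2/(y + 4)) dy + ∫(4/(y**2 + 9)) dy.
Step 3. Evaluate the standard form [assuming y > 1]: now 2*log(y - 3) + 5*log(y - 1) + ∫(2/(y + 4)) dy + ∫(4/(y**2 + 9)) dy.
Step 4. Evaluate the standard form [assuming y > -4]: now 2*log(y - 3) + 5*log(y - 1) + 2*log(y + 4) + ∫(4/(y**2 + 9)) dy.
Step 5. Evaluate the standard form: now 2*log(y - 3) + 5*log(y - 1) + 2*log(y + 4) + 4*atan(y/3)/3.
Answer: 2*log(y - 3) + 5*log(y - 1) + 2*log(y + 4) + 4*atan(y/3)/3.


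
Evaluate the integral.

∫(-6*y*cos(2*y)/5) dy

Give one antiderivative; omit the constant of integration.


Answer: -3*y*sin(2*y)/5 - 3*cos(2*y)/10.


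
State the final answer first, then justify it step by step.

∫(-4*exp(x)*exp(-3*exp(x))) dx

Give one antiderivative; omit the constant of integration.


The answer is 4*exp(-3*exp(x))/3.
Step 1. Substitute u = exp(x), turning ∫(-4*exp(x)*exp(-3*exp(x))) dx into ∫(-4*exp(-3*u)) du: now ∫(-4*exp(-3*u)) du.
Step 2. Evaluate the standard form: now 4*exp(-3*u)/3.
Step 3. Substitute back u = exp(x): now 4*exp(-3*exp(x))/3.
Answer: 4*exp(-3*exp(x))/3.


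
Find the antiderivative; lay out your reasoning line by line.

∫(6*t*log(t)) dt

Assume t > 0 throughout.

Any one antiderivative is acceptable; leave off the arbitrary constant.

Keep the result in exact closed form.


Step 1. Integrate ∫(6*t*log(t)) dt by parts with u = log(t), dv = (6*t) dt, so v = 3*t**2 [assuming t > 0]: now 3*t**2*log(t) + ∫(-3*t) dt.
Step 2. Evaluate the standard form: now 3*t**2*log(t) - 3*t**2/2.
Answer: 3*t**2*log(t) - 3*t**2/2.


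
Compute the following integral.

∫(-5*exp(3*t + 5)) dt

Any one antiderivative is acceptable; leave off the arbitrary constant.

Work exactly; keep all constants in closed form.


Answer: -5*exp(3*t + 5)/3.


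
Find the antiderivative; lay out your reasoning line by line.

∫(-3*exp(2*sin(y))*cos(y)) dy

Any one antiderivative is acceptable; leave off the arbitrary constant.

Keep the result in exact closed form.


Step 1. Substitute u = sin(y), turning ∫(-3*exp(2*sin(y))*cos(y)) dy into ∫(-3*exp(2*u)) du: now ∫(-3*exp(2*u)) du.
Step 2. Evaluate the standard form: now -3*exp(2*u)/2.
Step 3. Substitute back u = sin(y): now -3*exp(2*sin(y))/2.
Answer: -3*exp(2*sin(y))/2.


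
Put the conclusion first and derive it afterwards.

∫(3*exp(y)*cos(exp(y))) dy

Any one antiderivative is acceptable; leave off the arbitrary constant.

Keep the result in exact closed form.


The answer is 3*sin(exp(y)).
Step 1. Substitute u = exp(y), turning ∫(3*exp(y)*cos(exp(y))) dy into ∫(3*cos(u)) du: now ∫(3*cos(u)) du.
Step 2. Evaluate the standard form: now 3*sin(u).
Step 3. Substitute back u = exp(y): now 3*sin(exp(y)).
Answer: 3*sin(exp(y)).


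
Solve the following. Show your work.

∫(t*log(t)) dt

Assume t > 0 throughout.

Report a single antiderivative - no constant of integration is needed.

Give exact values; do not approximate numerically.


Step 1. Integrate ∫(t*log(t)) dt by parts with u = log(t), dv = (t) dt, so v = t**2/2 [assuming t > 0]: now t**2*log(t)/2 + ∫(-t/2) dt.
Step 2. Evaluate the standard form: now t**2*log(t)/2 - t**2/4.
Answer: t**2*log(t)/2 - t**2/4.


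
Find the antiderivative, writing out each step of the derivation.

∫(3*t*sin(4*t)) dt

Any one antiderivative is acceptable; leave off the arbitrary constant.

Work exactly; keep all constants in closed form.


Step 1. Integrate ∫(3*t*sin(4*t)) dt by parts with u = t, dv = (3*sin(4*t)) dt, so v = -3*cos(4*t)/4: now -3*t*cos(4*t)/4 + ∫(3*cos(4*t)/4) dt.
Step 2. Evaluate the standard form: now -3*t*cos(4*t)/4 + 3*sin(4*t)/16.
Answer: -3*t*cos(4*t)/4 + 3*sin(4*t)/16.


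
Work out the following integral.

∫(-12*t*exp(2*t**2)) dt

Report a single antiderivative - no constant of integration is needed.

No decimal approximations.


Answer: -3*exp(2*t**2).


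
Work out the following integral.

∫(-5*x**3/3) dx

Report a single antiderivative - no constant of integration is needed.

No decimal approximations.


Answer: -5*x**4/12.


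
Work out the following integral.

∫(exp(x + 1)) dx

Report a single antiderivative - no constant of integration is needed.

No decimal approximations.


Answer: exp(x + 1).


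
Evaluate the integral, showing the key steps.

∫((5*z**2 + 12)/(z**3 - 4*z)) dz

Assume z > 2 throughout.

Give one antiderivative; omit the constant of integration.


Step 1. Decompose ∫((5*z**2 + 12)/(z**3 - 4*z)) dz by partial fractions, (5*z**2 + 12)/(z**3 - 4*z) = 4/(z + 2) + 4/(z - 2) - 3/z: now ∫(-3/z) dz + ∫(4/(z - 2)) dz + ∫(4/(z + 2)) dz.
Step 2. Evaluate the standard form [assuming z > 2]: now 4*log(z - 2) + ∫(-3/z) dz + ∫(4/(z + 2)) dz.
Step 3. Evaluate the standard form [assuming z > 0]: now -3*log(z) + 4*log(z - 2) + ∫(4/(z + 2)) dz.
Step 4. Evaluate the standard form [assuming z > -2]: now -3*log(z) + 4*log(z - 2) + 4*log(z + 2).
Answer: -3*log(z) + 4*log(z - 2) + 4*log(z + 2).


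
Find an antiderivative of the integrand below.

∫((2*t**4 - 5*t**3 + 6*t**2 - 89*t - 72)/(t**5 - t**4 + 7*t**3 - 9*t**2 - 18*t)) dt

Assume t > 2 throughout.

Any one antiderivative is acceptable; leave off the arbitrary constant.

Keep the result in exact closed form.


Answer: 4*log(t) - 3*log(t - 2) + log(t + 1) + 4*atan(t/3)/3.


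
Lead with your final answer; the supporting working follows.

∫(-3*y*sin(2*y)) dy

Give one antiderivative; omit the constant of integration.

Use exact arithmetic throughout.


The answer is 3*y*cos(2*y)/2 - 3*sin(2*y)/4.
Step 1. Integrate ∫(-3*y*sin(2*y)) dy by parts with u = y, dv = (-3*sin(2*y)) dy, so v = 3*cos(2*y)/2: now 3*y*cos(2*y)/2 + ∫(-3*cos(2*y)/2) dy.
Step 2. Evaluate the standard form: now 3*y*cos(2*y)/2 - 3*sin(2*y)/4.
Answer: 3*y*cos(2*y)/2 - 3*sin(2*y)/4.


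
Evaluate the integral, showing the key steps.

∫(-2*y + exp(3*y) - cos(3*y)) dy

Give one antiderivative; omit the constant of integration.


Step 1. Rewrite: now ∫(-2*y) dy + ∫(exp(3*y)) dy + ∫(-cos(3*y)) dy.
Step 2. Evaluate the standard form: now -sin(3*y)/3 + ∫(-2*y) dy + ∫(exp(3*y)) dy.
Step 3. Evaluate the standard form: now -y**2 - sin(3*y)/3 + ∫(exp(3*y)) dy.
Step 4. Evaluate the standard form: now -y**2 + exp(3*y)/3 - sin(3*y)/3.
Answer: -y**2 + exp(3*y)/3 - sin(3*y)/3.


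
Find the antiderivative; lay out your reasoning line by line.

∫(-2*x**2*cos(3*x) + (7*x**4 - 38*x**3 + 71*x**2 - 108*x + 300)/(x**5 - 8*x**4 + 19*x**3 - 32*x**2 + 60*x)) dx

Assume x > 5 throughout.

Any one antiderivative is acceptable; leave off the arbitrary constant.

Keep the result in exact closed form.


Step 1. Rewrite: now ∫(-2*x**2*cos(3*x)) dx + ∫((7*x**4 - 38*x**3 + 71*x**2 - 108*x + 300)/(x**5 - 8*x**4 + 19*x**3 - 32*x**2 + 60*x)) dx.
Step 2. Decompose ∫((7*x**4 - 38*x**3 + 71*x**2 - 108*x + 300)/(x**5 - 8*x**4 + 19*x**3 - 32*x**2 + 60*x)) dx by partial fractions, (7*x**4 - 38*x**3 + 71*x**2 - 108*x + 300)/(x**5 - 8*x**4 + 19*x**3 - 32*x**2 + 60*x) = 4/(x**2 + 4) - 2/(x - 3) + 4/(x - 5) + 5/x: now ∫(5/x) dx + ∫(-2*x**2*cos(3*x)) dx + ∫(4/(x - 5)) dx + ∫(-2/(x - 3)) dx + ∫(4/(x**2 + 4)) dx.
Step 3. Evaluate the standard form [assuming x > 3]: now -2*log(x - 3) + ∫(5/x) dx + ∫(-2*x**2*cos(3*x)) dx + ∫(4/(x - 5)) dx + ∫(4/(x**2 + 4)) dx.
Step 4. Evaluate the standard form [assuming x > 5]: now 4*log(x - 5) - 2*log(x - 3) + ∫(5/x) dx + ∫(-2*x**2*cos(3*x)) dx + ∫(4/(x**2 + 4)) dx.
Step 5. Evaluate the standard form [assuming x > 0]: now 5*log(x) + 4*log(x - 5) - 2*log(x - 3) + ∫(-2*x**2*cos(3*x)) dx + ∫(4/(x**2 + 4)) dx.
Step 6. Evaluate the standard form: now 5*log(x) + 4*log(x - 5) - 2*log(x - 3) + 2*atan(x/2) + ∫(-2*x**2*cos(3*x)) dx.
Step 7. Integrate ∫(-2*x**2*cos(3*x)) dx by parts with u = x**2, dv = (-2*cos(3*x)) dx, so v = -2*sin(3*x)/3: now -2*x**2*sin(3*x)/3 + 5*log(x) + 4*log(x - 5) - 2*log(x - 3) + 2*atan(x/2) + ∫(4*x*sin(3*x)/3) dx.
Step 8. Integrate ∫(4*x*sin(3*x)/3) dx by parts with u = x, dv = (4*sin(3*x)/3) dx, so v = -4*cos(3*x)/9: now -2*x**2*sin(3*x)/3 - 4*x*cos(3*x)/9 + 5*log(x) + 4*log(x - 5) - 2*log(x - 3) + 2*atan(x/2) + ∫(4*cos(3*x)/9) dx.
Step 9. Evaluate the standard form: now -2*x**2*sin(3*x)/3 - 4*x*cos(3*x)/9 + 5*log(x) + 4*log(x - 5) - 2*log(x - 3) + 4*sin(3*x)/27 + 2*atan(x/2).
Answer: -2*x**2*sin(3*x)/3 - 4*x*cos(3*x)/9 + 5*log(x) + 4*log(x - 5) - 2*log(x - 3) + 4*sin(3*x)/27 + 2*atan(x/2).


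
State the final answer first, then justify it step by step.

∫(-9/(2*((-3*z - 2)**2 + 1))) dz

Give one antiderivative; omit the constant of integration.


The answer is -3*atan(3*z + 2)/2.
Step 1. Substitute u = -3*z - 2, turning ∫(-9/(2*((-3*z - 2)**2 + 1))) dz into ∫(3/(2*(u**2 + 1))) du: now ∫(3/(2*(u**2 + 1))) du.
Step 2. Evaluate the standard form: now 3*atan(u)/2.
Step 3. Substitute back u = -3*z - 2: now -3*atan(3*z + 2)/2.
Answer: -3*atan(3*z + 2)/2.


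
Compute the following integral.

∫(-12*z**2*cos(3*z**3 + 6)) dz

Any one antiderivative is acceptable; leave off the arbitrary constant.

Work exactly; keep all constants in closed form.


Answer: -4*sin(3*z**3 + 6)/3.


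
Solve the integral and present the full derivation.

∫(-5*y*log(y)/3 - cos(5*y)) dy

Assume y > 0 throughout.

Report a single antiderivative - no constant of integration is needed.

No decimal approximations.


Step 1. Rewrite: now ∫(-5*y*log(y)/3) dy + ∫(-cos(5*y)) dy.
Step 2. Evaluate the standard form: now -sin(5*y)/5 + ∫(-5*y*log(y)/3) dy.
Step 3. Integrate ∫(-5*y*log(y)/3) dy by parts with u = log(y), dv = (-5*y/3) dy, so v = -5*y**2/6 [assuming y > 0]: now -5*y**2*log(y)/6 - sin(5*y)/5 + ∫(5*y/6) dy.
Step 4. Evaluate the standard form: now -5*y**2*log(y)/6 + 5*y**2/12 - sin(5*y)/5.
Answer: -5*y**2*log(y)/6 + 5*y**2/12 - sin(5*y)/5.


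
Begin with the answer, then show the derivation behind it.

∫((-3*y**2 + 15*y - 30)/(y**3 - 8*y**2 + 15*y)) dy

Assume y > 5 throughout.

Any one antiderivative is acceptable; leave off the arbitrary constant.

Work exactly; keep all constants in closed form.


The answer is -2*log(y) - 3*log(y - 5) + 2*log(y - 3).
Step 1. Decompose ∫((-3*y**2 + 15*y - 30)/(y**3 - 8*y**2 + 15*y)) dy by partial fractions, (-3*y**2 + 15*y - 30)/(y**3 - 8*y**2 + 15*y) = 2/(y - 3) - 3/(y - 5) - 2/y: now ∫(-2/y) dy + ∫(-3/(y - 5)) dy + ∫(2/(y - 3)) dy.
Step 2. Evaluate the standard form [assuming y > 0]: now -2*log(y) + ∫(-3/(y - 5)) dy + ∫(2/(y - 3)) dy.
Step 3. Evaluate the standard form [assuming y > 3]: now -2*log(y) + 2*log(y - 3) + ∫(-3/(y - 5)) dy.
Step 4. Evaluate the standard form [assuming y > 5]: now -2*log(y) - 3*log(y - 5) + 2*log(y - 3).
Answer: -2*log(y) - 3*log(y - 5) + 2*log(y - 3).


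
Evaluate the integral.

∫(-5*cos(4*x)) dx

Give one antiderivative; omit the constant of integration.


Answer: -5*sin(4*x)/4.


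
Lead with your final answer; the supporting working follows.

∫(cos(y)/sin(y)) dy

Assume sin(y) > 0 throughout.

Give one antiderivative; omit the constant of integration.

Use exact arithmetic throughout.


The answer is log(sin(y)).
Step 1. Substitute u = sin(y), turning ∫(cos(y)/sin(y)) dy into ∫(1/u) du: now ∫(1/u) du.
Step 2. Evaluate the standard form [assuming u > 0]: now log(u).
Step 3. Substitute back u = sin(y): now log(sin(y)).
Answer: log(sin(y)).


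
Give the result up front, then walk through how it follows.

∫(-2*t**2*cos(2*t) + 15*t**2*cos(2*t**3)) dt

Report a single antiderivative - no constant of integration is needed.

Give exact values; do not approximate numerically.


The answer is -t**2*sin(2*t) - t*cos(2*t) + sin(2*t)/2 + 5*sin(2*t**3)/2.
Step 1. Rewrite: now ∫(-2*t**2*cos(2*t)) dt + ∫(15*t**2*cos(2*t**3)) dt.
Step 2. Substitute u = t**3, turning ∫(15*t**2*cos(2*t**3)) dt into ∫(5*cos(2*u)) du: now ∫(-2*t**2*cos(2*t)) dt + ∫(5*cos(2*u)) du.
Step 3. Evaluate the standard form: now 5*sin(2*u)/2 + ∫(-2*t**2*cos(2*t)) dt.
Step 4. Substitute back u = t**3: now 5*sin(2*t**3)/2 + ∫(-2*t**2*cos(2*t)) dt.
Step 5. Integrate ∫(-2*t**2*cos(2*t)) dt by parts with u = t**2, dv = (-2*cos(2*t)) dt, so v = -sin(2*t): now -t**2*sin(2*t) + 5*sin(2*t**3)/2 + ∫(2*t*sin(2*t)) dt.
Step 6. Integrate ∫(2*t*sin(2*t)) dt by parts with u = t, dv = (2*sin(2*t)) dt, so v = -cos(2*t): now -t**2*sin(2*t) - t*cos(2*t) + 5*sin(2*t**3)/2 + ∫(cos(2*t)) dt.
Step 7. Evaluate the standard form: now -t**2*sin(2*t) - t*cos(2*t) + sin(2*t)/2 + 5*sin(2*t**3)/2.
Answer: -t**2*sin(2*t) - t*cos(2*t) + sin(2*t)/2 + 5*sin(2*t**3)/2.


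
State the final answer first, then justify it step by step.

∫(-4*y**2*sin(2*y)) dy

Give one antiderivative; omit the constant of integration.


The answer is 2*y**2*cos(2*y) - 2*y*sin(2*y) - cos(2*y).
Step 1. Integrate ∫(-4*y**2*sin(2*y)) dy by parts with u = y**2, dv = (-4*sin(2*y)) dy, so v = 2*cos(2*y): now 2*y**2*cos(2*y) + ∫(-4*y*cos(2*y)) dy.
Step 2. Integrate ∫(-4*y*cos(2*y)) dy by parts with u = y, dv = (-4*cos(2*y)) dy, so v = -2*sin(2*y): now 2*y**2*cos(2*y) - 2*y*sin(2*y) + ∫(2*sin(2*y)) dy.
Step 3. Evaluate the standard form: now 2*y**2*cos(2*y) - 2*y*sin(2*y) - cos(2*y).
Answer: 2*y**2*cos(2*y) - 2*y*sin(2*y) - cos(2*y).


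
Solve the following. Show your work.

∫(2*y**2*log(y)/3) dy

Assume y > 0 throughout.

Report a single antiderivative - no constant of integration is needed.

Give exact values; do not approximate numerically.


Step 1. Integrate ∫(2*y**2*log(y)/3) dy by parts with u = log(y), dv = (2*y**2/3) dy, so v = 2*y**3/9 [assuming y > 0]: now 2*y**3*log(y)/9 + ∫(-2*y**2/9) dy.
Step 2. Evaluate the standard form: now 2*y**3*log(y)/9 - 2*y**3/27.
Answer: 2*y**3*log(y)/9 - 2*y**3/27.


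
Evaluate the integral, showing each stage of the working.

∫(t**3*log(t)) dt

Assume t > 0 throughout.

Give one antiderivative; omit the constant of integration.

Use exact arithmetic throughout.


Step 1. Integrate ∫(t**3*log(t)) dt by parts with u = log(t), dv = (t**3) dt, so v = t**4/4 [assuming t > 0]: now t**4*log(t)/4 + ∫(-t**3/4) dt.
Step 2. Evaluate the standard form: now t**4*log(t)/4 - t**4/16.
Answer: t**4*log(t)/4 - t**4/16.


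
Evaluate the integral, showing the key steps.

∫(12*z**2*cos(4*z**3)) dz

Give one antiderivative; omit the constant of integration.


Step 1. Substitute u = z**3, turning ∫(12*z**2*cos(4*z**3)) dz into ∫(4*cos(4*u)) du: now ∫(4*cos(4*u)) du.
Step 2. Evaluate the standard form: now sin(4*u).
Step 3. Substitute back u = z**3: now sin(4*z**3).
Answer: sin(4*z**3).


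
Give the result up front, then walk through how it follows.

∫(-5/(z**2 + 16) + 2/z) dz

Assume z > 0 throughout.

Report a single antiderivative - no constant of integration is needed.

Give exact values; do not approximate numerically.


The answer is 2*log(z) - 5*atan(z/4)/4.
Step 1. Rewrite: now ∫(2/z) dz + ∫(-5/(z**2 + 16)) dz.
Step 2. Evaluate the standard form: now -5*atan(z/4)/4 + ∫(2/z) dz.
Step 3. Evaluate the standard form [assuming z > 0]: now 2*log(z) - 5*atan(z/4)/4.
Answer: 2*log(z) - 5*atan(z/4)/4.


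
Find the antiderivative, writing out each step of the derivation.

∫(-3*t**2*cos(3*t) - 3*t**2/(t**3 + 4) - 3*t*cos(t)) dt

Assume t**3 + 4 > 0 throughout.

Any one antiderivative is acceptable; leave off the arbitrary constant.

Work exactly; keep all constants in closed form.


Step 1. Rewrite: now ∫(-3*t*cos(t)) dt + ∫(-3*t**2/(t**3 + 4)) dt + ∫(-3*t**2*cos(3*t)) dt.
Step 2. Integrate ∫(-3*t**2*cos(3*t)) dt by parts with u = t**2, dv = (-3*cos(3*t)) dt, so v = -sin(3*t): now -t**2*sin(3*t) + ∫(2*t*sin(3*t)) dt + ∫(-3*t*cos(t)) dt + ∫(-3*t**2/(t**3 + 4)) dt.
Step 3. Integrate ∫(2*t*sin(3*t)) dt by parts with u = t, dv = (2*sin(3*t)) dt, so v = -2*cos(3*t)/3: now -t**2*sin(3*t) - 2*t*cos(3*t)/3 + ∫(-3*t*cos(t)) dt + ∫(-3*t**2/(t**3 + 4)) dt + ∫(2*cos(3*t)/3) dt.
Step 4. Evaluate the standard form: now -t**2*sin(3*t) - 2*t*cos(3*t)/3 + 2*sin(3*t)/9 + ∫(-3*t*cos(t)) dt + ∫(-3*t**2/(t**3 + 4)) dt.
Step 5. Integrate ∫(-3*t*cos(t)) dt by parts with u = t, dv = (-3*cos(t)) dt, so v = -3*sin(t): now -t**2*sin(3*t) - 3*t*sin(t) - 2*t*cos(3*t)/3 + 2*sin(3*t)/9 + ∫(-3*t**2/(t**3 + 4)) dt + ∫(3*sin(t)) dt.
Step 6. Evaluate the standard form: now -t**2*sin(3*t) - 3*t*sin(t) - 2*t*cos(3*t)/3 + 2*sin(3*t)/9 - 3*cos(t) + ∫(-3*t**2/(t**3 + 4)) dt.
Step 7. Substitute u = t**3 + 4, turning ∫(-3*t**2/(t**3 + 4)) dt into ∫(-1/u) du: now -t**2*sin(3*t) - 3*t*sin(t) - 2*t*cos(3*t)/3 + 2*sin(3*t)/9 - 3*cos(t) + ∫(-1/u) du.
Step 8. Evaluate the standard form [assuming u > 0]: now -t**2*sin(3*t) - 3*t*sin(t) - 2*t*cos(3*t)/3 - log(u) + 2*sin(3*t)/9 - 3*cos(t).
Step 9. Substitute back u = t**3 + 4: now -t**2*sin(3*t) - 3*t*sin(t) - 2*t*cos(3*t)/3 - log(t**3 + 4) + 2*sin(3*t)/9 - 3*cos(t).
Answer: -t**2*sin(3*t) - 3*t*sin(t) - 2*t*cos(3*t)/3 - log(t**3 + 4) + 2*sin(3*t)/9 - 3*cos(t).


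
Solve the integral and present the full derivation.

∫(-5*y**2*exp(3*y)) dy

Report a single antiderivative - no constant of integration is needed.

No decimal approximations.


Step 1. Integrate ∫(-5*y**2*exp(3*y)) dy by parts with u = y**2, dv = (-5*exp(3*y)) dy, so v = -5*exp(3*y)/3: now -5*y**2*exp(3*y)/3 + ∫(10*y*exp(3*y)/3) dy.
Step 2. Integrate ∫(10*y*exp(3*y)/3) dy by parts with u = y, dv = (10*exp(3*y)/3) dy, so v = 10*exp(3*y)/9: now -5*y**2*exp(3*y)/3 + 10*y*exp(3*y)/9 + ∫(-10*exp(3*y)/9) dy.
Step 3. Evaluate the standard form: now -5*y**2*exp(3*y)/3 + 10*y*exp(3*y)/9 - 10*exp(3*y)/27.
Answer: -5*y**2*exp(3*y)/3 + 10*y*exp(3*y)/9 - 10*exp(3*y)/27.


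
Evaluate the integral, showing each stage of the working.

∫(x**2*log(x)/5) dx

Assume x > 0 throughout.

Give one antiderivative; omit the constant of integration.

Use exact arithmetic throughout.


Step 1. Integrate ∫(x**2*log(x)/5) dx by parts with u = log(x), dv = (x**2/5) dx, so v = x**3/15 [assuming x > 0]: now x**3*log(x)/15 + ∫(-x**2/15) dx.
Step 2. Evaluate the standard form: now x**3*log(x)/15 - x**3/45.
Answer: x**3*log(x)/15 - x**3/45.


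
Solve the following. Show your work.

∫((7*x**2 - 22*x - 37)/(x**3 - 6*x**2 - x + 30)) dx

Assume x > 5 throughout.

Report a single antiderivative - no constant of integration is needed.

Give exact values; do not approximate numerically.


Step 1. Decompose ∫((7*x**2 - 22*x - 37)/(x**3 - 6*x**2 - x + 30)) dx by partial fractions, (7*x**2 - 22*x - 37)/(x**3 - 6*x**2 - x + 30) = 1/(x + 2) + 4/(x - 3) + 2/(x - 5): now ∫(2/(x - 5)) dx + ∫(4/(x - 3)) dx + ∫(1/(x + 2)) dx.
Step 2. Evaluate the standard form [assuming x > 3]: now 4*log(x - 3) + ∫(2/(x - 5)) dx + ∫(1/(x + 2)) dx.
Step 3. Evaluate the standard form [assuming x > 5]: now 2*log(x - 5) + 4*log(x - 3) + ∫(1/(x + 2)) dx.
Step 4. Evaluate the standard form [assuming x > -2]: now 2*log(x - 5) + 4*log(x - 3) + log(x + 2).
Answer: 2*log(x - 5) + 4*log(x - 3) + log(x + 2).


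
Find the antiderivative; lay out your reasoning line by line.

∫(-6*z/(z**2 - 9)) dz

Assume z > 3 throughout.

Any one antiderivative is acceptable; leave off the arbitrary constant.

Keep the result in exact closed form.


Step 1. Decompose ∫(-6*z/(z**2 - 9)) dz by partial fractions, -6*z/(z**2 - 9) = -3/(z + 3) - 3/(z - 3): now ∫(-3/(z - 3)) dz + ∫(-3/(z + 3)) dz.
Step 2. Evaluate the standard form [assuming z > 3]: now -3*log(z - 3) + ∫(-3/(z + 3)) dz.
Step 3. Evaluate the standard form [assuming z > -3]: now -3*log(z - 3) - 3*log(z + 3).
Answer: -3*log(z - 3) - 3*log(z + 3).


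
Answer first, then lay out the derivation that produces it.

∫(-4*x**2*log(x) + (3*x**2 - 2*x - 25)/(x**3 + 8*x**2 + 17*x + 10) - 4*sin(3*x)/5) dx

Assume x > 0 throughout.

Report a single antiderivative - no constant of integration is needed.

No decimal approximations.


The answer is -4*x**3*log(x)/3 + 4*x**3/9 - 5*log(x + 1) + 3*log(x + 2) + 5*log(x + 5) + 4*cos(3*x)/15.
Step 1. Rewrite: now ∫(-4*x**2*log(x)) dx + ∫((3*x**2 - 2*x - 25)/(x**3 + 8*x**2 + 17*x + 10)) dx + ∫(-4*sin(3*x)/5) dx.
Step 2. Evaluate the standard form: now 4*cos(3*x)/15 + ∫(-4*x**2*log(x)) dx + ∫((3*x**2 - 2*x - 25)/(x**3 + 8*x**2 + 17*x + 10)) dx.
Step 3. Decompose ∫((3*x**2 - 2*x - 25)/(x**3 + 8*x**2 + 17*x + 10)) dx by partial fractions, (3*x**2 - 2*x - 25)/(x**3 + 8*x**2 + 17*x + 10) = 5/(x + 5) + 3/(x + 2) - 5/(x + 1): now 4*cos(3*x)/15 + ∫(-4*x**2*log(x)) dx + ∫(-5/(x + 1)) dx + ∫(3/(x + 2)) dx + ∫(5/(x + 5)) dx.
Step 4. Evaluate the standard form [assuming x > -1]: now -5*log(x + 1) + 4*cos(3*x)/15 + ∫(-4*x**2*log(x)) dx + ∫(3/(x + 2)) dx + ∫(5/(x + 5)) dx.
Step 5. Evaluate the standard form [assuming x > -5]: now -5*log(x + 1) + 5*log(x + 5) + 4*cos(3*x)/15 + ∫(-4*x**2*log(x)) dx + ∫(3/(x + 2)) dx.
Step 6. Evaluate the standard form [assuming x > -2]: now -5*log(x + 1) + 3*log(x + 2) + 5*log(x + 5) + 4*cos(3*x)/15 + ∫(-4*x**2*log(x)) dx.
Step 7. Integrate ∫(-4*x**2*log(x)) dx by parts with u = log(x), dv = (-4*x**2) dx, so v = -4*x**3/3 [assuming x > 0]: now -4*x**3*log(x)/3 - 5*log(x + 1) + 3*log(x + 2) + 5*log(x + 5) + 4*cos(3*x)/15 + ∫(4*x**2/3) dx.
Step 8. Evaluate the standard form: now -4*x**3*log(x)/3 + 4*x**3/9 - 5*log(x + 1) + 3*log(x + 2) + 5*log(x + 5) + 4*cos(3*x)/15.
Answer: -4*x**3*log(x)/3 + 4*x**3/9 - 5*log(x + 1) + 3*log(x + 2) + 5*log(x + 5) + 4*cos(3*x)/15.


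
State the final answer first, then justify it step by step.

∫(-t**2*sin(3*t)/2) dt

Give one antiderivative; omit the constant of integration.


The answer is t**2*cos(3*t)/6 - t*sin(3*t)/9 - cos(3*t)/27.
Step 1. Integrate ∫(-t**2*sin(3*t)/2) dt by parts with u = t**2, dv = (-sin(3*t)/2) dt, so v = cos(3*t)/6: now t**2*cos(3*t)/6 + ∫(-t*cos(3*t)/3) dt.
Step 2. Integrate ∫(-t*cos(3*t)/3) dt by parts with u = t, dv = (-cos(3*t)/3) dt, so v = -sin(3*t)/9: now t**2*cos(3*t)/6 - t*sin(3*t)/9 + ∫(sin(3*t)/9) dt.
Step 3. Evaluate the standard form: now t**2*cos(3*t)/6 - t*sin(3*t)/9 - cos(3*t)/27.
Answer: t**2*cos(3*t)/6 - t*sin(3*t)/9 - cos(3*t)/27.


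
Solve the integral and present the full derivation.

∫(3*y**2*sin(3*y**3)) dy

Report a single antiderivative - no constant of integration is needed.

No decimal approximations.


Step 1. Substitute u = y**3, turning ∫(3*y**2*sin(3*y**3)) dy into ∫(sin(3*u)) du: now ∫(sin(3*u)) du.
Step 2. Evaluate the standard form: now -cos(3*u)/3.
Step 3. Substitute back u = y**3: now -cos(3*y**3)/3.
Answer: -cos(3*y**3)/3.


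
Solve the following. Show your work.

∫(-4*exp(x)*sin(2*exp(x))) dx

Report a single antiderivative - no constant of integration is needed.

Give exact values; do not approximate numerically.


Step 1. Substitute u = exp(x), turning ∫(-4*exp(x)*sin(2*exp(x))) dx into ∫(-4*sin(2*u)) du: now ∫(-4*sin(2*u)) du.
Step 2. Evaluate the standard form: now 2*cos(2*u).
Step 3. Substitute back u = exp(x): now 2*cos(2*exp(x)).
Answer: 2*cos(2*exp(x)).


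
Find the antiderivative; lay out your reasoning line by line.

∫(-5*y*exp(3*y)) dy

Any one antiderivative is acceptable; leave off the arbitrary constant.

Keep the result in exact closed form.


Step 1. Integrate ∫(-5*y*exp(3*y)) dy by parts with u = y, dv = (-5*exp(3*y)) dy, so v = -5*exp(3*y)/3: now -5*y*exp(3*y)/3 + ∫(5*exp(3*y)/3) dy.
Step 2. Evaluate the standard form: now -5*y*exp(3*y)/3 + 5*exp(3*y)/9.
Answer: -5*y*exp(3*y)/3 + 5*exp(3*y)/9.


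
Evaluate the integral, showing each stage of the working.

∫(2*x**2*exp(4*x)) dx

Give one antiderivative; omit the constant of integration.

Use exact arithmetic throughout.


Step 1. Integrate ∫(2*x**2*exp(4*x)) dx by parts with u = x**2, dv = (2*exp(4*x)) dx, so v = exp(4*x)/2: now x**2*exp(4*x)/2 + ∫(-x*exp(4*x)) dx.
Step 2. Integrate ∫(-x*exp(4*x)) dx by parts with u = x, dv = (-exp(4*x)) dx, so v = -exp(4*x)/4: now x**2*exp(4*x)/2 - x*exp(4*x)/4 + ∫(exp(4*x)/4) dx.
Step 3. Evaluate the standard form: now x**2*exp(4*x)/2 - x*exp(4*x)/4 + exp(4*x)/16.
Answer: x**2*exp(4*x)/2 - x*exp(4*x)/4 + exp(4*x)/16.


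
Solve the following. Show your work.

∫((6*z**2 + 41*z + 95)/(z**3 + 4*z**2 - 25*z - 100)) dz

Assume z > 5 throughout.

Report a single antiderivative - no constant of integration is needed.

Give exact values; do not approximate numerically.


Step 1. Decompose ∫((6*z**2 + 41*z + 95)/(z**3 + 4*z**2 - 25*z - 100)) dz by partial fractions, (6*z**2 + 41*z + 95)/(z**3 + 4*z**2 - 25*z - 100) = 4/(z + 5) - 3/(z + 4) + 5/(z - 5): now ∫(5/(z - 5)) dz + ∫(-3/(z + 4)) dz + ∫(4/(z + 5)) dz.
Step 2. Evaluate the standard form [assuming z > -4]: now -3*log(z + 4) + ∫(5/(z - 5)) dz + ∫(4/(z + 5)) dz.
Step 3. Evaluate the standard form [assuming z > 5]: now 5*log(z - 5) - 3*log(z + 4) + ∫(4/(z + 5)) dz.
Step 4. Evaluate the standard form [assuming z > -5]: now 5*log(z - 5) - 3*log(z + 4) + 4*log(z + 5).
Answer: 5*log(z - 5) - 3*log(z + 4) + 4*log(z + 5).


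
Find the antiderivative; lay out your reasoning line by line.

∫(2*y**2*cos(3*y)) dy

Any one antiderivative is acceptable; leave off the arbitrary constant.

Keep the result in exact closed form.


Step 1. Integrate ∫(2*y**2*cos(3*y)) dy by parts with u = y**2, dv = (2*cos(3*y)) dy, so v = 2*sin(3*y)/3: now 2*y**2*sin(3*y)/3 + ∫(-4*y*sin(3*y)/3) dy.
Step 2. Integrate ∫(-4*y*sin(3*y)/3) dy by parts with u = y, dv = (-4*sin(3*y)/3) dy, so v = 4*cos(3*y)/9: now 2*y**2*sin(3*y)/3 + 4*y*cos(3*y)/9 + ∫(-4*cos(3*y)/9) dy.
Step 3. Evaluate the standard form: now 2*y**2*sin(3*y)/3 + 4*y*cos(3*y)/9 - 4*sin(3*y)/27.
Answer: 2*y**2*sin(3*y)/3 + 4*y*cos(3*y)/9 - 4*sin(3*y)/27.


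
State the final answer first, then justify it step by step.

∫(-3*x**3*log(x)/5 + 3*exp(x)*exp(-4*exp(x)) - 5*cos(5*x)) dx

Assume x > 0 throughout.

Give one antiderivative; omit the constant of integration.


The answer is -3*x**4*log(x)/20 + 3*x**4/80 - sin(5*x) - 3*exp(-4*exp(x))/4.
Step 1. Rewrite: now ∫(-3*x**3*log(x)/5) dx + ∫(3*exp(x)*exp(-4*exp(x))) dx + ∫(-5*cos(5*x)) dx.
Step 2. Substitute u = exp(x), turning ∫(3*exp(x)*exp(-4*exp(x))) dx into ∫(3*exp(-4*u)) du: now ∫(-3*x**3*log(x)/5) dx + ∫(3*exp(-4*u)) du + ∫(-5*cos(5*x)) dx.
Step 3. Evaluate the standard form: now ∫(-3*x**3*log(x)/5) dx + ∫(-5*cos(5*x)) dx - 3*exp(-4*u)/4.
Step 4. Substitute back u = exp(x): now ∫(-3*x**3*log(x)/5) dx + ∫(-5*cos(5*x)) dx - 3*exp(-4*exp(x))/4.
Step 5. Integrate ∫(-3*x**3*log(x)/5) dx by parts with u = log(x), dv = (-3*x**3/5) dx, so v = -3*x**4/20 [assuming x > 0]: now -3*x**4*log(x)/20 + ∫(3*x**3/20) dx + ∫(-5*cos(5*x)) dx - 3*exp(-4*exp(x))/4.
Step 6. Evaluate the standard form: now -3*x**4*log(x)/20 + 3*x**4/80 + ∫(-5*cos(5*x)) dx - 3*exp(-4*exp(x))/4.
Step 7. Evaluate the standard form: now -3*x**4*log(x)/20 + 3*x**4/80 - sin(5*x) - 3*exp(-4*exp(x))/4.
Answer: -3*x**4*log(x)/20 + 3*x**4/80 - sin(5*x) - 3*exp(-4*exp(x))/4.


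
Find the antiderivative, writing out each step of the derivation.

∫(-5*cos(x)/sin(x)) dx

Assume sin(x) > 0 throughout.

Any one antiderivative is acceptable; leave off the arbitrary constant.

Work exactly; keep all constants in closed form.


Step 1. Substitute u = sin(x), turning ∫(-5*cos(x)/sin(x)) dx into ∫(-5/u) du: now ∫(-5/u) du.
Step 2. Evaluate the standard form [assuming u > 0]: now -5*log(u).
Step 3. Substitute back u = sin(x): now -5*log(sin(x)).
Answer: -5*log(sin(x)).


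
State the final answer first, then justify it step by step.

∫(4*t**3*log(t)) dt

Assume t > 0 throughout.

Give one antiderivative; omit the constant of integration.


The answer is t**4*log(t) - t**4/4.
Step 1. Integrate ∫(4*t**3*log(t)) dt by parts with u = log(t), dv = (4*t**3) dt, so v = t**4 [assuming t > 0]: now t**4*log(t) + ∫(-t**3) dt.
Step 2. Evaluate the standard form: now t**4*log(t) - t**4/4.
Answer: t**4*log(t) - t**4/4.


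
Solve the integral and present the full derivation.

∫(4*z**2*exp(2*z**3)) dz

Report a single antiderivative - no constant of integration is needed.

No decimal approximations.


Step 1. Substitute u = z**3, turning ∫(4*z**2*exp(2*z**3)) dz into ∫(4*exp(2*u)/3) du: now ∫(4*exp(2*u)/3) du.
Step 2. Evaluate the standard form: now 2*exp(2*u)/3.
Step 3. Substitute back u = z**3: now 2*exp(2*z**3)/3.
Answer: 2*exp(2*z**3)/3.


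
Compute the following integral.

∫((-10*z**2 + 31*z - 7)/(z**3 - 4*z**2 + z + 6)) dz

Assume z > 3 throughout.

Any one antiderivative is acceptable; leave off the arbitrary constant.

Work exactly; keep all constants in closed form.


Answer: -log(z - 3) - 5*log(z - 2) - 4*log(z + 1).


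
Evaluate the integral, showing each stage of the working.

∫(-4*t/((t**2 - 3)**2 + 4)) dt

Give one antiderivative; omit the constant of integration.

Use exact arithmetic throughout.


Step 1. Substitute u = t**2 - 3, turning ∫(-4*t/((t**2 - 3)**2 + 4)) dt into ∫(-2/(u**2 + 4)) du: now ∫(-2/(u**2 + 4)) du.
Step 2. Evaluate the standard form: now -atan(u/2).
Step 3. Substitute back u = t**2 - 3: now -atan(t**2/2 - 3/2).
Answer: -atan(t**2/2 - 3/2).


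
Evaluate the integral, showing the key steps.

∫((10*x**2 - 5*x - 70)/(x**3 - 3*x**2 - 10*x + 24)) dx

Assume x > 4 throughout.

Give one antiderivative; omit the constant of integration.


Step 1. Decompose ∫((10*x**2 - 5*x - 70)/(x**3 - 3*x**2 - 10*x + 24)) dx by partial fractions, (10*x**2 - 5*x - 70)/(x**3 - 3*x**2 - 10*x + 24) = 1/(x + 3) + 4/(x - 2) + 5/(x - 4): now ∫(5/(x - 4)) dx + ∫(4/(x - 2)) dx + ∫(1/(x + 3)) dx.
Step 2. Evaluate the standard form [assuming x > -3]: now log(x + 3) + ∫(5/(x - 4)) dx + ∫(4/(x - 2)) dx.
Step 3. Evaluate the standard form [assuming x > 2]: now 4*log(x - 2) + log(x + 3) + ∫(5/(x - 4)) dx.
Step 4. Evaluate the standard form [assuming x > 4]: now 5*log(x - 4) + 4*log(x - 2) + log(x + 3).
Answer: 5*log(x - 4) + 4*log(x - 2) + log(x + 3).


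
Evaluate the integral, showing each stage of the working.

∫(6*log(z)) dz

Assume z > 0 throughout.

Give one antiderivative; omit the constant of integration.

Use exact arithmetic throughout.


Step 1. Integrate ∫(6*log(z)) dz by parts with u = log(z), dv = (6) dz, so v = 6*z [assuming z > 0]: now 6*z*log(z) + ∫(-6) dz.
Step 2. Evaluate the standard form: now 6*z*log(z) - 6*z.
Answer: 6*z*log(z) - 6*z.


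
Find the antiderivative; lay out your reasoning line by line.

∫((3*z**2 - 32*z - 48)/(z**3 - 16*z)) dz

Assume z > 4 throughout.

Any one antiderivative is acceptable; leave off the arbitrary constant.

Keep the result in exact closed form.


Step 1. Decompose ∫((3*z**2 - 32*z - 48)/(z**3 - 16*z)) dz by partial fractions, (3*z**2 - 32*z - 48)/(z**3 - 16*z) = 4/(z + 4) - 4/(z - 4) + 3/z: now ∫(3/z) dz + ∫(-4/(z - 4)) dz + ∫(4/(z + 4)) dz.
Step 2. Evaluate the standard form [assuming z > -4]: now 4*log(z + 4) + ∫(3/z) dz + ∫(-4/(z - 4)) dz.
Step 3. Evaluate the standard form [assuming z > 0]: now 3*log(z) + 4*log(z + 4) + ∫(-4/(z - 4)) dz.
Step 4. Evaluate the standard form [assuming z > 4]: now 3*log(z) - 4*log(z - 4) + 4*log(z + 4).
Answer: 3*log(z) - 4*log(z - 4) + 4*log(z + 4).


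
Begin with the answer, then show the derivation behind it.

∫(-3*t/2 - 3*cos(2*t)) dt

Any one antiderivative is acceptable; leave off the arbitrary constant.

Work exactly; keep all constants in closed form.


The answer is -3*t**2/4 - 3*sin(2*t)/2.
Step 1. Rewrite: now ∫(-3*t/2) dt + ∫(-3*cos(2*t)) dt.
Step 2. Evaluate the standard form: now -3*sin(2*t)/2 + ∫(-3*t/2) dt.
Step 3. Evaluate the standard form: now -3*t**2/4 - 3*sin(2*t)/2.
Answer: -3*t**2/4 - 3*sin(2*t)/2.


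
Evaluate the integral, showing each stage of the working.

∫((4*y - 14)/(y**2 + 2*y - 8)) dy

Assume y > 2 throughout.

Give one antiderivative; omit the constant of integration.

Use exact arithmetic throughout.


Step 1. Decompose ∫((4*y - 14)/(y**2 + 2*y - 8)) dy by partial fractions, (4*y - 14)/(y**2 + 2*y - 8) = 5/(y + 4) - 1/(y - 2): now ∫(-1/(y - 2)) dy + ∫(5/(y + 4)) dy.
Step 2. Evaluate the standard form [assuming y > 2]: now -log(y - 2) + ∫(5/(y + 4)) dy.
Step 3. Evaluate the standard form [assuming y > -4]: now -log(y - 2) + 5*log(y + 4).
Answer: -log(y - 2) + 5*log(y + 4).


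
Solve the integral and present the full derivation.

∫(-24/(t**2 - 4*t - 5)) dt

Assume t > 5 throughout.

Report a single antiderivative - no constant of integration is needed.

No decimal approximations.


Step 1. Decompose ∫(-24/(t**2 - 4*t - 5)) dt by partial fractions, -24/(t**2 - 4*t - 5) = 4/(t + 1) - 4/(t - 5): now ∫(-4/(t - 5)) dt + ∫(4/(t + 1)) dt.
Step 2. Evaluate the standard form [assuming t > 5]: now -4*log(t - 5) + ∫(4/(t + 1)) dt.
Step 3. Evaluate the standard form [assuming t > -1]: now -4*log(t - 5) + 4*log(t + 1).
Answer: -4*log(t - 5) + 4*log(t + 1).


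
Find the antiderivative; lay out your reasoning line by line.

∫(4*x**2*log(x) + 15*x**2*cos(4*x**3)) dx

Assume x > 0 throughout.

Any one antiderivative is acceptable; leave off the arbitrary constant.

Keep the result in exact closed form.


Step 1. Rewrite: now ∫(4*x**2*log(x)) dx + ∫(15*x**2*cos(4*x**3)) dx.
Step 2. Substitute u = x**3, turning ∫(15*x**2*cos(4*x**3)) dx into ∫(5*cos(4*u)) du: now ∫(4*x**2*log(x)) dx + ∫(5*cos(4*u)) du.
Step 3. Evaluate the standard form: now 5*sin(4*u)/4 + ∫(4*x**2*log(x)) dx.
Step 4. Substitute back u = x**3: now 5*sin(4*x**3)/4 + ∫(4*x**2*log(x)) dx.
Step 5. Integrate ∫(4*x**2*log(x)) dx by parts with u = log(x), dv = (4*x**2) dx, so v = 4*x**3/3 [assuming x > 0]: now 4*x**3*log(x)/3 + 5*sin(4*x**3)/4 + ∫(-4*x**2/3) dx.
Step 6. Evaluate the standard form: now 4*x**3*log(x)/3 - 4*x**3/9 + 5*sin(4*x**3)/4.
Answer: 4*x**3*log(x)/3 - 4*x**3/9 + 5*sin(4*x**3)/4.


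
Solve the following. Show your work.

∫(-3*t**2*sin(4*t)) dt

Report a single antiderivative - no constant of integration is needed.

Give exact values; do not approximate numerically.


Step 1. Integrate ∫(-3*t**2*sin(4*t)) dt by parts with u = t**2, dv = (-3*sin(4*t)) dt, so v = 3*cos(4*t)/4: now 3*t**2*cos(4*t)/4 + ∫(-3*t*cos(4*t)/2) dt.
Step 2. Integrate ∫(-3*t*cos(4*t)/2) dt by parts with u = t, dv = (-3*cos(4*t)/2) dt, so v = -3*sin(4*t)/8: now 3*t**2*cos(4*t)/4 - 3*t*sin(4*t)/8 + ∫(3*sin(4*t)/8) dt.
Step 3. Evaluate the standard form: now 3*t**2*cos(4*t)/4 - 3*t*sin(4*t)/8 - 3*cos(4*t)/32.
Answer: 3*t**2*cos(4*t)/4 - 3*t*sin(4*t)/8 - 3*cos(4*t)/32.


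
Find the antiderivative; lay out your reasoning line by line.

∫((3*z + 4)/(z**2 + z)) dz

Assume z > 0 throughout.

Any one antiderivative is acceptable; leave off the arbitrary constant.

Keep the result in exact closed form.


Step 1. Decompose ∫((3*z + 4)/(z**2 + z)) dz by partial fractions, (3*z + 4)/(z**2 + z) = -1/(z + 1) + 4/z: now ∫(4/z) dz + ∫(-1/(z + 1)) dz.
Step 2. Evaluate the standard form [assuming z > 0]: now 4*log(z) + ∫(-1/(z + 1)) dz.
Step 3. Evaluate the standard form [assuming z > -1]: now 4*log(z) - log(z + 1).
Answer: 4*log(z) - log(z + 1).


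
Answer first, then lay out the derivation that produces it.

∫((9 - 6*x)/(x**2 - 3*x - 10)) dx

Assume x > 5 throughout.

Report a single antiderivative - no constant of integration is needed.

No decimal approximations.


The answer is -3*log(x - 5) - 3*log(x + 2).
Step 1. Decompose ∫((9 - 6*x)/(x**2 - 3*x - 10)) dx by partial fractions, (9 - 6*x)/(x**2 - 3*x - 10) = -3/(x + 2) - 3/(x - 5): now ∫(-3/(x - 5)) dx + ∫(-3/(x + 2)) dx.
Step 2. Evaluate the standard form [assuming x > 5]: now -3*log(x - 5) + ∫(-3/(x + 2)) dx.
Step 3. Evaluate the standard form [assuming x > -2]: now -3*log(x - 5) - 3*log(x + 2).
Answer: -3*log(x - 5) - 3*log(x + 2).


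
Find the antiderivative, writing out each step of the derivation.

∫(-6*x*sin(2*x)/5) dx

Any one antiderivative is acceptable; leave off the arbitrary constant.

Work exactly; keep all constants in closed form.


Step 1. Integrate ∫(-6*x*sin(2*x)/5) dx by parts with u = x, dv = (-6*sin(2*x)/5) dx, so v = 3*cos(2*x)/5: now 3*x*cos(2*x)/5 + ∫(-3*cos(2*x)/5) dx.
Step 2. Evaluate the standard form: now 3*x*cos(2*x)/5 - 3*sin(2*x)/10.
Answer: 3*x*cos(2*x)/5 - 3*sin(2*x)/10.


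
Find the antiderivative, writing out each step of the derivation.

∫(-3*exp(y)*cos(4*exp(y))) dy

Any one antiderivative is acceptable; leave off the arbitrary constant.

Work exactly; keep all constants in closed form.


Step 1. Substitute u = exp(y), turning ∫(-3*exp(y)*cos(4*exp(y))) dy into ∫(-3*cos(4*u)) du: now ∫(-3*cos(4*u)) du.
Step 2. Evaluate the standard form: now -3*sin(4*u)/4.
Step 3. Substitute back u = exp(y): now -3*sin(4*exp(y))/4.
Answer: -3*sin(4*exp(y))/4.


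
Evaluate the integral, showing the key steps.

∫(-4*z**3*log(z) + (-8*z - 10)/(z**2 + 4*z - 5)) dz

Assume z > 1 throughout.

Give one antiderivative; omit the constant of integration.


Step 1. Rewrite: now ∫(-4*z**3*log(z)) dz + ∫((-8*z - 10)/(z**2 + 4*z - 5)) dz.
Step 2. Integrate ∫(-4*z**3*log(z)) dz by parts with u = log(z), dv = (-4*z**3) dz, so v = -z**4 [assuming z > 0]: now -z**4*log(z) + ∫(z**3) dz + ∫((-8*z - 10)/(z**2 + 4*z - 5)) dz.
Step 3. Evaluate the standard form: now -z**4*log(z) + z**4/4 + ∫((-8*z - 10)/(z**2 + 4*z - 5)) dz.
Step 4. Decompose ∫((-8*z - 10)/(z**2 + 4*z - 5)) dz by partial fractions, (-8*z - 10)/(z**2 + 4*z - 5) = -5/(z + 5) - 3/(z - 1): now -z**4*log(z) + z**4/4 + ∫(-3/(z - 1)) dz + ∫(-5/(z + 5)) dz.
Step 5. Evaluate the standard form [assuming z > -5]: now -z**4*log(z) + z**4/4 - 5*log(z + 5) + ∫(-3/(z - 1)) dz.
Step 6. Evaluate the standard form [assuming z > 1]: now -z**4*log(z) + z**4/4 - 3*log(z - 1) - 5*log(z + 5).
Answer: -z**4*log(z) + z**4/4 - 3*log(z - 1) - 5*log(z + 5).


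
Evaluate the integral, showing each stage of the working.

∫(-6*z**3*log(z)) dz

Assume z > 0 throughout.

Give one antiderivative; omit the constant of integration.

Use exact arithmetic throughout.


Step 1. Integrate ∫(-6*z**3*log(z)) dz by parts with u = log(z), dv = (-6*z**3) dz, so v = -3*z**4/2 [assuming z > 0]: now -3*z**4*log(z)/2 + ∫(3*z**3/2) dz.
Step 2. Evaluate the standard form: now -3*z**4*log(z)/2 + 3*z**4/8.
Answer: -3*z**4*log(z)/2 + 3*z**4/8.


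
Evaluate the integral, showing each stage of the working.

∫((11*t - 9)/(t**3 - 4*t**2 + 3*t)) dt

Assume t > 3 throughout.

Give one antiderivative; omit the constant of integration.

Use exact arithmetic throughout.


Step 1. Decompose ∫((11*t - 9)/(t**3 - 4*t**2 + 3*t)) dt by partial fractions, (11*t - 9)/(t**3 - 4*t**2 + 3*t) = -1/(t - 1) + 4/(t - 3) - 3/t: now ∫(-3/t) dt + ∫(4/(t - 3)) dt + ∫(-1/(t - 1)) dt.
Step 2. Evaluate the standard form [assuming t > 0]: now -3*log(t) + ∫(4/(t - 3)) dt + ∫(-1/(t - 1)) dt.
Step 3. Evaluate the standard form [assuming t > 1]: now -3*log(t) - log(t - 1) + ∫(4/(t - 3)) dt.
Step 4. Evaluate the standard form [assuming t > 3]: now -3*log(t) + 4*log(t - 3) - log(t - 1).
Answer: -3*log(t) + 4*log(t - 3) - log(t - 1).


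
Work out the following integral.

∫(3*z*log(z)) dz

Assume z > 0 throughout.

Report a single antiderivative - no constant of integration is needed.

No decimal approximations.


Answer: 3*z**2*log(z)/2 - 3*z**2/4.
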